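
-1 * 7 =-7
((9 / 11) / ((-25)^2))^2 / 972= 1 / 567187500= 0.00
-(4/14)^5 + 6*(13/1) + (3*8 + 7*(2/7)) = 1747896/16807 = 104.00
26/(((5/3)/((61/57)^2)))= 96746/5415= 17.87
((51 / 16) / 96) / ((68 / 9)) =9 / 2048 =0.00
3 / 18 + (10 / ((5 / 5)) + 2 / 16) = 247 / 24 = 10.29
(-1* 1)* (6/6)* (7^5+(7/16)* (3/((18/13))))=-1613563/96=-16807.95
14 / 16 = 7 / 8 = 0.88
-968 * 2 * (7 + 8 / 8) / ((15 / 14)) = -216832 / 15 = -14455.47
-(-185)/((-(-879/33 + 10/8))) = 8140/1117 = 7.29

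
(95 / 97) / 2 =0.49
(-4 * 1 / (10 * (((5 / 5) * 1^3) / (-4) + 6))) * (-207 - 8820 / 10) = 8712 / 115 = 75.76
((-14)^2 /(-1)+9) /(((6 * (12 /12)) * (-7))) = 187 /42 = 4.45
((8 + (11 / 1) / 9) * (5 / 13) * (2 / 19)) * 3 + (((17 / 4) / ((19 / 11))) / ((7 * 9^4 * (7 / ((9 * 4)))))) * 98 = 206552 / 180063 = 1.15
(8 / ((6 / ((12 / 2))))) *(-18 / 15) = -48 / 5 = -9.60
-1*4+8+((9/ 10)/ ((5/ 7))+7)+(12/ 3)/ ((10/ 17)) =953/ 50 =19.06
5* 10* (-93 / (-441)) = 1550 / 147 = 10.54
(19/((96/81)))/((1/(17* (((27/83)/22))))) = 235467/58432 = 4.03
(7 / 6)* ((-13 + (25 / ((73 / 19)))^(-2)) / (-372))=1707881 / 41966250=0.04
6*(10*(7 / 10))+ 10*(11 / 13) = 50.46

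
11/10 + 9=101/10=10.10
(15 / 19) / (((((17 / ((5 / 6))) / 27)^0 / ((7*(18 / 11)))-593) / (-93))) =175770 / 1419433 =0.12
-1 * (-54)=54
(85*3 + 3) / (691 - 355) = 43 / 56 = 0.77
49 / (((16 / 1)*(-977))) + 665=10395231 / 15632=665.00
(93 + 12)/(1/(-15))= -1575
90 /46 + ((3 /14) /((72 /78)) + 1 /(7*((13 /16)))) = 39591 /16744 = 2.36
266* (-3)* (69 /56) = -3933 /4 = -983.25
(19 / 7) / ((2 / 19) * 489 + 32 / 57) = 1083 / 20762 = 0.05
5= 5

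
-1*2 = -2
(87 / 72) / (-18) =-0.07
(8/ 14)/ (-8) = -1/ 14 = -0.07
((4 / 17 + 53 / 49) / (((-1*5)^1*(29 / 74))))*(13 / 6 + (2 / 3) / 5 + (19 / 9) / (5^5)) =-5252744257 / 3397078125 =-1.55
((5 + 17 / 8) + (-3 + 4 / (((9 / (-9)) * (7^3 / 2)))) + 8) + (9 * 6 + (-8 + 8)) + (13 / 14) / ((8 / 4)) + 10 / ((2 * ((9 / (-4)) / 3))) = 493091 / 8232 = 59.90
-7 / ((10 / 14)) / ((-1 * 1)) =49 / 5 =9.80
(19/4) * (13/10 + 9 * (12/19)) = 1327/40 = 33.18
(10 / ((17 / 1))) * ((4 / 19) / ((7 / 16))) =640 / 2261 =0.28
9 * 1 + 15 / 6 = 23 / 2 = 11.50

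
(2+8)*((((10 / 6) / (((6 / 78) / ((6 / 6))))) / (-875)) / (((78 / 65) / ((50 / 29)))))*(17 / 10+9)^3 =-15925559 / 36540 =-435.84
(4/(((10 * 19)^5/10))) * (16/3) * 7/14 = 2/4642685625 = 0.00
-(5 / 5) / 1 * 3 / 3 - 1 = -2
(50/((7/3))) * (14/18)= 50/3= 16.67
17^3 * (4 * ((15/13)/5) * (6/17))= 20808/13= 1600.62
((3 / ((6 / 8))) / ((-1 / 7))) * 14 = -392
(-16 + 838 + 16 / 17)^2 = 195720100 / 289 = 677232.18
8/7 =1.14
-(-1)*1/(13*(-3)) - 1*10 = -391/39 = -10.03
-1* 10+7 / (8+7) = -143 / 15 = -9.53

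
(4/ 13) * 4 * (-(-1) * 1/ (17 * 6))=8/ 663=0.01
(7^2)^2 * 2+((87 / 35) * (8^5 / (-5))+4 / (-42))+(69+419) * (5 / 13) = -11300.78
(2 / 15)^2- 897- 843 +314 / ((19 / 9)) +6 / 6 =-6798299 / 4275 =-1590.25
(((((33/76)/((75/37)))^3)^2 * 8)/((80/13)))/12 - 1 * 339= -1913826379990569042892163/5645505720000000000000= -339.00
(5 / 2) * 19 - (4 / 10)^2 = 2367 / 50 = 47.34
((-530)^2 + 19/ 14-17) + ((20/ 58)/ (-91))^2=3912337654243/ 13928642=280884.36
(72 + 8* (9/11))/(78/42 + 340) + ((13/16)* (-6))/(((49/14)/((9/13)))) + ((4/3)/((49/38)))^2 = 761435569/2275254828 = 0.33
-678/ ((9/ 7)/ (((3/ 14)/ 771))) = -0.15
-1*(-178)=178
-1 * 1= -1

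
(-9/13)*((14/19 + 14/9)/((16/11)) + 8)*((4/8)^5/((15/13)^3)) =-22139/164160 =-0.13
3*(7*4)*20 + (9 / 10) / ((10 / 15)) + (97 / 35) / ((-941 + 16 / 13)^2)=35133006210193 / 20895712460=1681.35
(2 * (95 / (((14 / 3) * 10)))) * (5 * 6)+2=869 / 7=124.14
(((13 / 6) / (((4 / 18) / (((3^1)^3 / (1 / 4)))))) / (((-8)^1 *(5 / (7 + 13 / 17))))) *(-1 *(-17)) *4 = -69498 / 5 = -13899.60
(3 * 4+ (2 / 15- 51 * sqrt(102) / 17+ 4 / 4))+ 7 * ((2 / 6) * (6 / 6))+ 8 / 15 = 16- 3 * sqrt(102) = -14.30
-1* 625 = -625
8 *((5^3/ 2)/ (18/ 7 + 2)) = 875/ 8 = 109.38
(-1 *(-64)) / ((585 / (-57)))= -1216 / 195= -6.24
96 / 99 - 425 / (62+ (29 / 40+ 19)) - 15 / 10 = -1236415 / 215754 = -5.73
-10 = -10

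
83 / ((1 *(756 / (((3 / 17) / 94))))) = 83 / 402696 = 0.00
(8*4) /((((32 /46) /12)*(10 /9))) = 2484 /5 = 496.80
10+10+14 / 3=74 / 3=24.67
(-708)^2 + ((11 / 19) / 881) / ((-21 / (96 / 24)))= 176203819972 / 351519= 501264.00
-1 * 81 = -81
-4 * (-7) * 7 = 196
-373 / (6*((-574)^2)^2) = -373 / 651326607456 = -0.00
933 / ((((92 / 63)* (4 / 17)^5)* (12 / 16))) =27819258201 / 23552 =1181184.54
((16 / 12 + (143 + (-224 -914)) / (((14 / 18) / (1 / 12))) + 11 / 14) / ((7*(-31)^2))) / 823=-8777 / 465050964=-0.00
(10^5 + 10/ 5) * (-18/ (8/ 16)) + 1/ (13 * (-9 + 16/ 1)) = -327606551/ 91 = -3600071.99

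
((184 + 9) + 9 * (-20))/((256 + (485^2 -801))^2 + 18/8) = 0.00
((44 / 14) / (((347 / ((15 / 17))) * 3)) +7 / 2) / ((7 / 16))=2314168 / 289051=8.01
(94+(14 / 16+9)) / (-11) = -831 / 88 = -9.44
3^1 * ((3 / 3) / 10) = 3 / 10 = 0.30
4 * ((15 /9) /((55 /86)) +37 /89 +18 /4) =88366 /2937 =30.09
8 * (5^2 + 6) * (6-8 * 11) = -20336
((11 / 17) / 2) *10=55 / 17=3.24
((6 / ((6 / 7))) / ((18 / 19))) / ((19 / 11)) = 77 / 18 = 4.28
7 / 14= 1 / 2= 0.50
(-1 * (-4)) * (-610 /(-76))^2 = 93025 /361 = 257.69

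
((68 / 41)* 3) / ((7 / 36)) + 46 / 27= 211490 / 7749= 27.29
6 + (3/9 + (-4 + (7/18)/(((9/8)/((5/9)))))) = 1841/729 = 2.53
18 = 18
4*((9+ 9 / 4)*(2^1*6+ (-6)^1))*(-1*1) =-270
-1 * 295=-295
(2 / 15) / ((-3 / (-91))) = 4.04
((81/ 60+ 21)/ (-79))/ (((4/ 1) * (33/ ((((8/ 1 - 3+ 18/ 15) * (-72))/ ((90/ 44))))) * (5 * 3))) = 4619/ 148125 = 0.03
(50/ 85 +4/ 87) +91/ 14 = 21103/ 2958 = 7.13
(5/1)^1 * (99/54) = 55/6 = 9.17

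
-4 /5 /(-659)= 4 /3295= 0.00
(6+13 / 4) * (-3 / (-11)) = 111 / 44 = 2.52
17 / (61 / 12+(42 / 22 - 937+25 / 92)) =-25806 / 1411339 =-0.02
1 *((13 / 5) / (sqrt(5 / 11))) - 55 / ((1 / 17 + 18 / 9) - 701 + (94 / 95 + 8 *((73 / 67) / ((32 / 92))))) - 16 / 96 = 3.77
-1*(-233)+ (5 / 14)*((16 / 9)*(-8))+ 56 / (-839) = 12043673 / 52857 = 227.85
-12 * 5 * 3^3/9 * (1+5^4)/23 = -112680/23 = -4899.13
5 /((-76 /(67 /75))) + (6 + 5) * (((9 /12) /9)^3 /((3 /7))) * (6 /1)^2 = 6511 /13680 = 0.48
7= 7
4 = 4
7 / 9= 0.78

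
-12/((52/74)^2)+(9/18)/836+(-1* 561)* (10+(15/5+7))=-3177279695/282568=-11244.30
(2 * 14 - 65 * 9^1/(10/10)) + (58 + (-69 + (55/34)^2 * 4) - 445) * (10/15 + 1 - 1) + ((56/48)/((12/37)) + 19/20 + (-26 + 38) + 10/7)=-608875669/728280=-836.05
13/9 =1.44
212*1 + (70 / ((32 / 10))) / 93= 157903 / 744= 212.24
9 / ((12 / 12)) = 9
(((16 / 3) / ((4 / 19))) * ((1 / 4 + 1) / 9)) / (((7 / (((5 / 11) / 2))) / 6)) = 475 / 693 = 0.69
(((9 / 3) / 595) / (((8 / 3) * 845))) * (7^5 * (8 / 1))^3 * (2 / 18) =43406276662336 / 71825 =604333820.57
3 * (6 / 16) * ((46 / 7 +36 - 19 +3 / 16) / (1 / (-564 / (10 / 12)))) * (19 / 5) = -192478113 / 2800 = -68742.18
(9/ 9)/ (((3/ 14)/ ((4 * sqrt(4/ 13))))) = 112 * sqrt(13)/ 39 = 10.35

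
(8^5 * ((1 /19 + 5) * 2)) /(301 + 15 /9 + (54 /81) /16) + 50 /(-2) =147544069 /138035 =1068.89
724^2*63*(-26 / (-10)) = 429300144 / 5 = 85860028.80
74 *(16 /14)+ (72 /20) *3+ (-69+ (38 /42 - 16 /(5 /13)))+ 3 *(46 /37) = -41158 /3885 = -10.59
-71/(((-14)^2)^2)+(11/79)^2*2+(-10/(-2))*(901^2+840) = 974170700604041/239754256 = 4063205.04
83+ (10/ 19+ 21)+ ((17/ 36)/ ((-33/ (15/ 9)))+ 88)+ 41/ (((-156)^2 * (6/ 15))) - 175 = 1602771949/ 91552032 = 17.51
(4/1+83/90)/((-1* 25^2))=-0.01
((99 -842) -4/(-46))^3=-4988815677503/12167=-410028411.07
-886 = -886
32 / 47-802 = -37662 / 47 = -801.32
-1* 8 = -8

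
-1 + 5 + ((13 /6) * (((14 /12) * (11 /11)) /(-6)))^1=773 /216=3.58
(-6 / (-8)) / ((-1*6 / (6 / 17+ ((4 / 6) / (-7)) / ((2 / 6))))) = -1 / 119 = -0.01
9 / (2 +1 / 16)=48 / 11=4.36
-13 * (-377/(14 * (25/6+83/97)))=1426191/20461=69.70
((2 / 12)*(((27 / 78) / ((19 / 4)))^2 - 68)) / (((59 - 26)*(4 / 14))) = -7259504 / 6039891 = -1.20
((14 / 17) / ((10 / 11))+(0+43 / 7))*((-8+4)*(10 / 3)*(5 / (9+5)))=-27960 / 833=-33.57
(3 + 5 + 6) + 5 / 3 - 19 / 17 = 742 / 51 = 14.55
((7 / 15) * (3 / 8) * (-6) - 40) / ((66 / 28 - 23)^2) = -0.10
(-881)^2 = 776161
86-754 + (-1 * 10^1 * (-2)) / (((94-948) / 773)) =-292966 / 427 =-686.10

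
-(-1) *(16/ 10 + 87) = 443/ 5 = 88.60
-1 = -1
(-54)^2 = 2916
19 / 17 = 1.12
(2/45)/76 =1/1710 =0.00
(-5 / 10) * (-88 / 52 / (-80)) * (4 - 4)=0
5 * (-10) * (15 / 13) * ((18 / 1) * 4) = -54000 / 13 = -4153.85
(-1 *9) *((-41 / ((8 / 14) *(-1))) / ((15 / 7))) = -6027 / 20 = -301.35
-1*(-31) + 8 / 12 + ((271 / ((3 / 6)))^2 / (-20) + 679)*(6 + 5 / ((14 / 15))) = -16702646 / 105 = -159072.82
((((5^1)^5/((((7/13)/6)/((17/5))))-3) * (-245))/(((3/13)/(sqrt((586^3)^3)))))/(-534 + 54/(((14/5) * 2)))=69167156744477311520 * sqrt(586)/2447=684249930786095645.54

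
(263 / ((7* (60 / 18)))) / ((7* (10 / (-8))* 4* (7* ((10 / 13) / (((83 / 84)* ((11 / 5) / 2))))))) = -3121547 / 48020000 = -0.07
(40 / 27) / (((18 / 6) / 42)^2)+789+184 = 34111 / 27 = 1263.37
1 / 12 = 0.08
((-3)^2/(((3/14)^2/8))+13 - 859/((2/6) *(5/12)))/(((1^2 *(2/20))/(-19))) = 874722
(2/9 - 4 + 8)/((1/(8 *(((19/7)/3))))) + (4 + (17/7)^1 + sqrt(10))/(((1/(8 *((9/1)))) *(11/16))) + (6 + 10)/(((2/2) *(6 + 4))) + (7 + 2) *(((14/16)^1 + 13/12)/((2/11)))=1152 *sqrt(10)/11 + 133446037/166320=1133.52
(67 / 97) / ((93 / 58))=3886 / 9021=0.43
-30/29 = -1.03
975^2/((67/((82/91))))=5996250/469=12785.18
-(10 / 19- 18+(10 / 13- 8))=6102 / 247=24.70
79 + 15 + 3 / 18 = 565 / 6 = 94.17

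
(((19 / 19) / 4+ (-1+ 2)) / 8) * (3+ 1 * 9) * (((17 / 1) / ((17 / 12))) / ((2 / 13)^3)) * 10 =494325 / 8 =61790.62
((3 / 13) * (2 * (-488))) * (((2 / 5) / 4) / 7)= -1464 / 455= -3.22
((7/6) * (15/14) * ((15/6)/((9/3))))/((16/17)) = 425/384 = 1.11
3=3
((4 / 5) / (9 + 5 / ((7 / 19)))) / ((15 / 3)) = 14 / 1975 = 0.01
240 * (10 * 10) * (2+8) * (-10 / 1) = -2400000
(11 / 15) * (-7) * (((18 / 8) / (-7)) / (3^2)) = 11 / 60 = 0.18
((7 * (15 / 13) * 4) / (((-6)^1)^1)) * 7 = -490 / 13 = -37.69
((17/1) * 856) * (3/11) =43656/11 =3968.73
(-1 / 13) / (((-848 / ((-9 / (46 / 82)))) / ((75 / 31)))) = -27675 / 7860112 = -0.00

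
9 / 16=0.56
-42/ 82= -21/ 41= -0.51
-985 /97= -10.15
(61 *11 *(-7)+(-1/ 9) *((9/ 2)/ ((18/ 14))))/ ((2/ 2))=-84553/ 18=-4697.39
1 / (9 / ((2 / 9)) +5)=2 / 91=0.02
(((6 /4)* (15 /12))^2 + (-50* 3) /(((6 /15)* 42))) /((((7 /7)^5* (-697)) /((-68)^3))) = -700825 /287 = -2441.90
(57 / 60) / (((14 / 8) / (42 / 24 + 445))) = 33953 / 140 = 242.52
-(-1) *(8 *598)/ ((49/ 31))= 3026.61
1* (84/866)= 42/433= 0.10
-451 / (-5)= 451 / 5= 90.20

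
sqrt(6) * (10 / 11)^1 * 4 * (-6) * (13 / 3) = -1040 * sqrt(6) / 11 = -231.59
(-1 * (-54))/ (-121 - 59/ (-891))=-24057/ 53876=-0.45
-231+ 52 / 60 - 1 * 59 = -4337 / 15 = -289.13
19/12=1.58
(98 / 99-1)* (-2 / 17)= 2 / 1683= 0.00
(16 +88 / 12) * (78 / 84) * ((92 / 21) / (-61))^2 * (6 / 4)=275080 / 1640961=0.17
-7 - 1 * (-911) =904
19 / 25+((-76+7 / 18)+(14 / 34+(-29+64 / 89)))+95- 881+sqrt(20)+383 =-344319629 / 680850+2*sqrt(5) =-501.25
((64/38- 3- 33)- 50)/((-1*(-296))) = -801/2812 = -0.28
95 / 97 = 0.98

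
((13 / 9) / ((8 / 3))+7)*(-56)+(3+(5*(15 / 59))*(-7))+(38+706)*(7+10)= 2162899 / 177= 12219.77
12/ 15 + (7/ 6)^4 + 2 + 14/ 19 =663551/ 123120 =5.39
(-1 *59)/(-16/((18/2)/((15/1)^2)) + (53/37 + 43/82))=0.15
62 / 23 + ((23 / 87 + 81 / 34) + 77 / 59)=26682935 / 4014006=6.65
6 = 6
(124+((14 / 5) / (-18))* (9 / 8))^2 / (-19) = -24532209 / 30400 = -806.98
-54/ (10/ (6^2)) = -972/ 5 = -194.40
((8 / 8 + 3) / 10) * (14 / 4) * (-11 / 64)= -77 / 320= -0.24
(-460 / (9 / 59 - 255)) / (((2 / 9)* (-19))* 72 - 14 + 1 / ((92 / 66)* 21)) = -62422 / 10996149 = -0.01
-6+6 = 0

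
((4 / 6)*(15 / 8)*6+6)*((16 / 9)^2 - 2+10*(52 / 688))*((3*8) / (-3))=-26698 / 129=-206.96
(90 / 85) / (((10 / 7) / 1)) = 63 / 85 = 0.74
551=551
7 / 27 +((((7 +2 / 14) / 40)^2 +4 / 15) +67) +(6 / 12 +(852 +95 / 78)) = 1267601747 / 1375920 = 921.28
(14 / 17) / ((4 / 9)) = 63 / 34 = 1.85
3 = 3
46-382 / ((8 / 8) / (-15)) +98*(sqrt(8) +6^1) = 196*sqrt(2) +6364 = 6641.19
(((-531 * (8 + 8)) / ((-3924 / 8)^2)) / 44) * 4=-3776 / 1176219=-0.00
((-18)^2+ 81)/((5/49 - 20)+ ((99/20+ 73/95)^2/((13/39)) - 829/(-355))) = 203458878000/40459817453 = 5.03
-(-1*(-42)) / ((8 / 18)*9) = -21 / 2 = -10.50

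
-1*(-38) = 38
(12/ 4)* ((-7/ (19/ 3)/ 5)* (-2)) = 126/ 95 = 1.33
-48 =-48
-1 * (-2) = 2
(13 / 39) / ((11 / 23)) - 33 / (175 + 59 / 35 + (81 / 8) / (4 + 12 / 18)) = 1693817 / 3305247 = 0.51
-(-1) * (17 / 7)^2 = 5.90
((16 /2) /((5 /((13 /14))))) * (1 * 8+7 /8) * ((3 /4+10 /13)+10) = 42529 /280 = 151.89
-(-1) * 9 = 9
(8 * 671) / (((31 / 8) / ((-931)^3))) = -34653853661504 / 31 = -1117866247145.29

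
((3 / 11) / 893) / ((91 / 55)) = 15 / 81263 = 0.00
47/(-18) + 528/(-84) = -1121/126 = -8.90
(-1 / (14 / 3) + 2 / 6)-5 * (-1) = 215 / 42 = 5.12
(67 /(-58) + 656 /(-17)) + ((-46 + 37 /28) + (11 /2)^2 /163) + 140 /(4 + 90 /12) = -932329924 /12937799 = -72.06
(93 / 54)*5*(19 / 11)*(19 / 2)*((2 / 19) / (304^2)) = 155 / 963072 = 0.00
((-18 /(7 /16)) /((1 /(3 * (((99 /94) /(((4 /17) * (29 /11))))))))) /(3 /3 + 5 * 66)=-1999404 /3158071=-0.63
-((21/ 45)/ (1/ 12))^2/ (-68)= 196/ 425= 0.46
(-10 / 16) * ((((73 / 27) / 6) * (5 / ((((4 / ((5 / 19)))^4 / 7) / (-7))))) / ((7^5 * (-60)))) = -228125 / 177965056475136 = -0.00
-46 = -46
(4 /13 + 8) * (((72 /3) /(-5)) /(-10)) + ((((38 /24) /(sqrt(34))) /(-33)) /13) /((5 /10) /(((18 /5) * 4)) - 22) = 38 * sqrt(34) /7689253 + 1296 /325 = 3.99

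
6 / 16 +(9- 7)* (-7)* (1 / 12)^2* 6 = -5 / 24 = -0.21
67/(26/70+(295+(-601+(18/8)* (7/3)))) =-9380/42053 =-0.22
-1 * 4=-4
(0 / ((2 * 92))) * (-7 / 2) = 0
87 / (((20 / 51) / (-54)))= -119799 / 10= -11979.90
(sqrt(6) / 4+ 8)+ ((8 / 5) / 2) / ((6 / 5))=sqrt(6) / 4+ 26 / 3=9.28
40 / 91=0.44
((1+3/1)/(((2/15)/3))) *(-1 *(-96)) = 8640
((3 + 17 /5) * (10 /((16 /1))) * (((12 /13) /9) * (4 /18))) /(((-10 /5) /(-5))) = 80 /351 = 0.23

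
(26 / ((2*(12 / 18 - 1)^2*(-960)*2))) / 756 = -13 / 161280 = -0.00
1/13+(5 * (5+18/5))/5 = 564/65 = 8.68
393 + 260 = 653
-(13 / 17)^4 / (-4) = 0.09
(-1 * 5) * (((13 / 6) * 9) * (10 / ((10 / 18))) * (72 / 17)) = -126360 / 17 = -7432.94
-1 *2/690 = -1/345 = -0.00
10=10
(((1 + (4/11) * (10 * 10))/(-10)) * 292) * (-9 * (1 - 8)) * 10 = -7560756/11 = -687341.45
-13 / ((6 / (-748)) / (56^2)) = 15247232 / 3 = 5082410.67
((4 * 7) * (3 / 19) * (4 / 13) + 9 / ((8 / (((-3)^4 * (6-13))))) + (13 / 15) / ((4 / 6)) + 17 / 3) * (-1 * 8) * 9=55979409 / 1235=45327.46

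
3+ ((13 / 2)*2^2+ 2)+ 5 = 36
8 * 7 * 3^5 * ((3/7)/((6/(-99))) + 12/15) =-426708/5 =-85341.60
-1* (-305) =305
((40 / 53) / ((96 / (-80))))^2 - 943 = -23829983 / 25281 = -942.60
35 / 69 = 0.51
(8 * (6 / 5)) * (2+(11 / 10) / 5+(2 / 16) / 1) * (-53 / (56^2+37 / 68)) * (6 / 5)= -20283312 / 44434375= -0.46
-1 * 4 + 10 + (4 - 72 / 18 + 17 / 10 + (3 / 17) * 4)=1429 / 170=8.41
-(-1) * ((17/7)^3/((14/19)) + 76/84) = 293075/14406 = 20.34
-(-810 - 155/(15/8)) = 2678/3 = 892.67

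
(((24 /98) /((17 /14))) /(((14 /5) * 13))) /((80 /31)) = 93 /43316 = 0.00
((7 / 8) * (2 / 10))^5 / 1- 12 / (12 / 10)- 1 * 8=-1843183193 / 102400000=-18.00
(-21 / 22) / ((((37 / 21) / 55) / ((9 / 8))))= -19845 / 592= -33.52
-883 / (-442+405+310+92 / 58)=-25607 / 7963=-3.22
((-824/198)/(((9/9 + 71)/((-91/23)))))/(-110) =-9373/4508460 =-0.00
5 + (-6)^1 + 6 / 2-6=-4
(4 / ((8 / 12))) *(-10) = -60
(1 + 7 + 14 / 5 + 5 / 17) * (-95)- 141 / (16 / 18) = -164909 / 136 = -1212.57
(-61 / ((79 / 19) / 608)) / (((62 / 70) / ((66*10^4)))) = -16277923200000 / 2449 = -6646763250.31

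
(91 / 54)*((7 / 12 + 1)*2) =1729 / 324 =5.34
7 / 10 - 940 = -9393 / 10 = -939.30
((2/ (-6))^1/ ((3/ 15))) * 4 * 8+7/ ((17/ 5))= -2615/ 51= -51.27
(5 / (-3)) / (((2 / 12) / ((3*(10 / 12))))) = -25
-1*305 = -305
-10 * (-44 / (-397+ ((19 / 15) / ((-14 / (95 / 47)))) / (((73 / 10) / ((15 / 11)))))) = -14530285 / 13111408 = -1.11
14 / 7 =2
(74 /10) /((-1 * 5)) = -37 /25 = -1.48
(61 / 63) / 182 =61 / 11466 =0.01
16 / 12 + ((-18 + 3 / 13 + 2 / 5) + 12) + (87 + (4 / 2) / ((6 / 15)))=17153 / 195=87.96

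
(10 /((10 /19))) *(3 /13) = 57 /13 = 4.38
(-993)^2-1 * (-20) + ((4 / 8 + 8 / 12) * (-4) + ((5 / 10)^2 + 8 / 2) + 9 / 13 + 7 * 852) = 992033.28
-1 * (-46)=46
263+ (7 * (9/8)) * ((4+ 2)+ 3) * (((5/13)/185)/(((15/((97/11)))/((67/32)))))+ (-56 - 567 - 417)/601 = 1064173341951/4070260480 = 261.45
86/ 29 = 2.97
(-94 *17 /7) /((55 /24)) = -38352 /385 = -99.62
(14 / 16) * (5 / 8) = 35 / 64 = 0.55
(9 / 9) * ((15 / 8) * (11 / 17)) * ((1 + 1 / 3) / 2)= 55 / 68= 0.81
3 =3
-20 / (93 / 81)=-540 / 31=-17.42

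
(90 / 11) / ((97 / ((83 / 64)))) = 3735 / 34144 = 0.11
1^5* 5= 5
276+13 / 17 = 4705 / 17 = 276.76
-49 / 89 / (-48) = 49 / 4272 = 0.01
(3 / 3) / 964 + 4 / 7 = 3863 / 6748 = 0.57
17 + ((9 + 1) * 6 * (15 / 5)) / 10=35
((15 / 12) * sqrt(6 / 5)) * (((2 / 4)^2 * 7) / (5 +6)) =0.22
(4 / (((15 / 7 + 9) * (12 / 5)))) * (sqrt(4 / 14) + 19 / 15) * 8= 20 * sqrt(14) / 117 + 532 / 351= 2.16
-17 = -17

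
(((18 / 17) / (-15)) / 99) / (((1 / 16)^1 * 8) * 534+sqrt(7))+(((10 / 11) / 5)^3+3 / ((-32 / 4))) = -11902932717 / 32257956280+sqrt(7) / 99973005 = -0.37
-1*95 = -95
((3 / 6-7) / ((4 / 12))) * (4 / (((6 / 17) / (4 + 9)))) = -2873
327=327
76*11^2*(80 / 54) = 367840 / 27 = 13623.70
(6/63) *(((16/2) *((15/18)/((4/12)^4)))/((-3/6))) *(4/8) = -360/7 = -51.43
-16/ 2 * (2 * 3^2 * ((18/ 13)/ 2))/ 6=-216/ 13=-16.62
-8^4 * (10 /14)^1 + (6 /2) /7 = -20477 /7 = -2925.29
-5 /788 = -0.01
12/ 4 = 3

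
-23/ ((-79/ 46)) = 1058/ 79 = 13.39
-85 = -85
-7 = -7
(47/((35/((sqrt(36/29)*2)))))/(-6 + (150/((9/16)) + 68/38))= 8037*sqrt(29)/3796100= 0.01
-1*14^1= -14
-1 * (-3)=3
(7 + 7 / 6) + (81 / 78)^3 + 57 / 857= 9.35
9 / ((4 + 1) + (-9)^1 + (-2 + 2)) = -9 / 4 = -2.25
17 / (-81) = -17 / 81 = -0.21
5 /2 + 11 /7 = 57 /14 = 4.07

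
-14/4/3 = -7/6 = -1.17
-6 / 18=-1 / 3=-0.33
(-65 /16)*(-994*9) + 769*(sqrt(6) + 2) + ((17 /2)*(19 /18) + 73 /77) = 769*sqrt(6) + 210067955 /5544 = 39774.70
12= 12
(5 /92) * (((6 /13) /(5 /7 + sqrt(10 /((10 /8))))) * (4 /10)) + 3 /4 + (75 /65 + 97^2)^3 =294 * sqrt(2) /109733 + 61812188416871580803 /74179508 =833278490022.77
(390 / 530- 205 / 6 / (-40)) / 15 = 809 / 7632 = 0.11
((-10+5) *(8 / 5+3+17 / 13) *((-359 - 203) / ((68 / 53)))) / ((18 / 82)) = 39079232 / 663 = 58943.03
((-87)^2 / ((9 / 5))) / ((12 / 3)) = 4205 / 4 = 1051.25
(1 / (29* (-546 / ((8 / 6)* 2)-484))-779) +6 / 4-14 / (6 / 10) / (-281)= -104720380619 / 134702970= -777.42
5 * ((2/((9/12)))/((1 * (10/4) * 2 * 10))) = 4/15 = 0.27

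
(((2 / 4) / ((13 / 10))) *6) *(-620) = -1430.77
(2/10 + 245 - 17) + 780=1008.20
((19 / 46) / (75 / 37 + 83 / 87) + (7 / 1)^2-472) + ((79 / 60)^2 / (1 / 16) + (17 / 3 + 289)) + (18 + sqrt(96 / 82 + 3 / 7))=-8189513719 / 99318600 + 3 * sqrt(14637) / 287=-81.19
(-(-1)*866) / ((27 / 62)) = 53692 / 27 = 1988.59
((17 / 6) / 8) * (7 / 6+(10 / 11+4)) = 6817 / 3168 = 2.15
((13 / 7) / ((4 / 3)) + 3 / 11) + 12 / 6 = 3.67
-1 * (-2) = 2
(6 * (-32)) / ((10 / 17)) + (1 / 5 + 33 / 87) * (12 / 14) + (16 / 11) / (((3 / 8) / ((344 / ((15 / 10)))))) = 8090936 / 14355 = 563.63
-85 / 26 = -3.27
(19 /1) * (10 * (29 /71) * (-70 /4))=-96425 /71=-1358.10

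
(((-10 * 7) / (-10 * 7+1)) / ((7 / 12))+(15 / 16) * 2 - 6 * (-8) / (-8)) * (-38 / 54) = 1.68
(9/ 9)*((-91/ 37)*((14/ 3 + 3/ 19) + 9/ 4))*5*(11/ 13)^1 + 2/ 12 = -206533/ 2812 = -73.45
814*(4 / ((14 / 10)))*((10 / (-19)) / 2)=-81400 / 133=-612.03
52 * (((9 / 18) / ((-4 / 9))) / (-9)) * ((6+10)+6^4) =8528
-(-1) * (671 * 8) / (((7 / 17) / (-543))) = -49552008 / 7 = -7078858.29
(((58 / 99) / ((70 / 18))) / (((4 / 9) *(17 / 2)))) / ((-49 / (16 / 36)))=-116 / 320705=-0.00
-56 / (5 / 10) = -112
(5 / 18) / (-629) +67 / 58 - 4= -467105 / 164169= -2.85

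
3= 3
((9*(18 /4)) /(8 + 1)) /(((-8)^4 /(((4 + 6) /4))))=45 /16384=0.00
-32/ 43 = -0.74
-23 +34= 11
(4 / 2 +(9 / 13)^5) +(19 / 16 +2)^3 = 52535884703 / 1520816128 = 34.54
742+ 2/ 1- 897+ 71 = -82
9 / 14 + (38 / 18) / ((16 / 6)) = 241 / 168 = 1.43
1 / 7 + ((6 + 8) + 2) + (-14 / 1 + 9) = 78 / 7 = 11.14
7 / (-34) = -7 / 34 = -0.21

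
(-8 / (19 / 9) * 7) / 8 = -3.32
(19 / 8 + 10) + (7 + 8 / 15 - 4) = 1909 / 120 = 15.91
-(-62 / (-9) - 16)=82 / 9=9.11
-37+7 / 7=-36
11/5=2.20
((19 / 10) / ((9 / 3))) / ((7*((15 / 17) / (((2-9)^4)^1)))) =110789 / 450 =246.20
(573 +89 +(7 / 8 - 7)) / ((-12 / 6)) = -5247 / 16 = -327.94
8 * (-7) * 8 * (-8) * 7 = 25088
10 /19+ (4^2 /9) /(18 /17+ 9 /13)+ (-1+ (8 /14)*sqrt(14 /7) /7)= 0.66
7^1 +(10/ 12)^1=7.83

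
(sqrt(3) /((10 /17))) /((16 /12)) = 51 * sqrt(3) /40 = 2.21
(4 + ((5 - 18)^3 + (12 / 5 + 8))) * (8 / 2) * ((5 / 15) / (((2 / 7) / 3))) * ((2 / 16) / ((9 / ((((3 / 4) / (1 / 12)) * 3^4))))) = -6187671 / 20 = -309383.55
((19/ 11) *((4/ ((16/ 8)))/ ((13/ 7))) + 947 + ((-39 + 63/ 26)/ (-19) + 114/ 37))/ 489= 63927485/ 32772454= 1.95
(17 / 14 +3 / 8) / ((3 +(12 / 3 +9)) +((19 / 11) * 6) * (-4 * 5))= -979 / 117824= -0.01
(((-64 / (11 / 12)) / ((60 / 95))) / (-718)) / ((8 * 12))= 19 / 11847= 0.00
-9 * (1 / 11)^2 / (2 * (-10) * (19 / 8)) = 18 / 11495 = 0.00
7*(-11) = -77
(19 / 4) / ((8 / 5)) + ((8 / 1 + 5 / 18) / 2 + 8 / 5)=12539 / 1440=8.71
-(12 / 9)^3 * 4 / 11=-256 / 297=-0.86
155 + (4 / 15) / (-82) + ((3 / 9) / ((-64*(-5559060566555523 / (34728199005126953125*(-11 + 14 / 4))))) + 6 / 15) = -12928719317422283109413 / 145869749266416923520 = -88.63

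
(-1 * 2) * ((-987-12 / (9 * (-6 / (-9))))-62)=2102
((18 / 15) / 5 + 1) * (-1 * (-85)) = 527 / 5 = 105.40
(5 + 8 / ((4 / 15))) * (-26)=-910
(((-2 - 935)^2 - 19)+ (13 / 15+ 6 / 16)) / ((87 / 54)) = 316062447 / 580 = 544935.25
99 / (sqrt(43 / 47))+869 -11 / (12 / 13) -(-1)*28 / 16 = 99*sqrt(2021) / 43+5153 / 6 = 962.34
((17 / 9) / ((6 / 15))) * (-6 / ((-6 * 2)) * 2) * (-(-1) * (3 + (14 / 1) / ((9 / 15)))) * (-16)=-53720 / 27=-1989.63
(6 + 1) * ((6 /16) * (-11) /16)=-231 /128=-1.80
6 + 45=51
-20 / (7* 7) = -20 / 49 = -0.41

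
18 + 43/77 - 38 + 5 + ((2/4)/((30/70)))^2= -36259/2772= -13.08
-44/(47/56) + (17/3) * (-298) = -245494/141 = -1741.09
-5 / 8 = -0.62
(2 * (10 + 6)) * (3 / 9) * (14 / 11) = 13.58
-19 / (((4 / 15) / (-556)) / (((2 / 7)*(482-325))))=1777015.71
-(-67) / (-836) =-67 / 836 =-0.08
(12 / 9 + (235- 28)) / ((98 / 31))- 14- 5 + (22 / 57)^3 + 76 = 2231569727 / 18148914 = 122.96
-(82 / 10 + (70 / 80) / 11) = -3643 / 440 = -8.28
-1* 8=-8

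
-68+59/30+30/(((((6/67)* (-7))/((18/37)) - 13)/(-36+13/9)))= 140417/21540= 6.52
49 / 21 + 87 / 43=562 / 129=4.36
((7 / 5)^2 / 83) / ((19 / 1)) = 49 / 39425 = 0.00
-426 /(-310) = 213 /155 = 1.37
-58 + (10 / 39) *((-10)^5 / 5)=-202262 / 39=-5186.21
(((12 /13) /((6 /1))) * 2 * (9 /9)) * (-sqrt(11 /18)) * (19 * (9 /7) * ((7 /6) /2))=-19 * sqrt(22) /26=-3.43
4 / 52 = 1 / 13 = 0.08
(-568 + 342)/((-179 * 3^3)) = 226/4833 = 0.05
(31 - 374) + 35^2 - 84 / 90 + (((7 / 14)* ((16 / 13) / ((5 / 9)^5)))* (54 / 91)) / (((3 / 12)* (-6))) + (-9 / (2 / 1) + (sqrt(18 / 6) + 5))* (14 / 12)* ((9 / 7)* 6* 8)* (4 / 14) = 144* sqrt(3) / 7 + 9834636664 / 11090625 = 922.38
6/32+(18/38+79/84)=10225/6384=1.60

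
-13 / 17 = -0.76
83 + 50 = 133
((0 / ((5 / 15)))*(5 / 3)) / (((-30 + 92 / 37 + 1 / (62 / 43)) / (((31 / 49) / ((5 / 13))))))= 0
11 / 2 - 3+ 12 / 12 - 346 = -685 / 2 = -342.50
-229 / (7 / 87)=-19923 / 7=-2846.14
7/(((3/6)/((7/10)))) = 49/5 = 9.80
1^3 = 1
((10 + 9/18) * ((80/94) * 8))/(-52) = -840/611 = -1.37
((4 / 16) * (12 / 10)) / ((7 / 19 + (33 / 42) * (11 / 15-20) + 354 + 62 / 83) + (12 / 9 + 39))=99351 / 125947477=0.00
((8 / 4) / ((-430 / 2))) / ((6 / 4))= -4 / 645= -0.01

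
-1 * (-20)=20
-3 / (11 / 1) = -3 / 11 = -0.27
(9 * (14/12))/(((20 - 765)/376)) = -3948/745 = -5.30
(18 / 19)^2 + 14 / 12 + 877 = 1904053 / 2166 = 879.06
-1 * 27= -27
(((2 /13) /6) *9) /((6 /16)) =8 /13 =0.62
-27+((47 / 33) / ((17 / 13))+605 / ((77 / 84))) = 355724 / 561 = 634.09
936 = 936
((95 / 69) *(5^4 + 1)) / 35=11894 / 483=24.63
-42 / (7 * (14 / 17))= -51 / 7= -7.29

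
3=3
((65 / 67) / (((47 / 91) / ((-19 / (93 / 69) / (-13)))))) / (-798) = -1495 / 585714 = -0.00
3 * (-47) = -141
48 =48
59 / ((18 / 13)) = 767 / 18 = 42.61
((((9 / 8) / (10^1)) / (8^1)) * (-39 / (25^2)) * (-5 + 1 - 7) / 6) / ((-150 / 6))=-1287 / 20000000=-0.00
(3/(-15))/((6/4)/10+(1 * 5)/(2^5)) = -32/49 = -0.65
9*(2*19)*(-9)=-3078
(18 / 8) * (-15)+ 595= 2245 / 4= 561.25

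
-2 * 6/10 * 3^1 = -18/5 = -3.60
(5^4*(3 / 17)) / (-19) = -5.80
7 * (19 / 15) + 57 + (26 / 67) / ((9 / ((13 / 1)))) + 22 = 266608 / 3015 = 88.43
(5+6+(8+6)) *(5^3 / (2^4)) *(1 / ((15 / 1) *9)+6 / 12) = 85625 / 864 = 99.10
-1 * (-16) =16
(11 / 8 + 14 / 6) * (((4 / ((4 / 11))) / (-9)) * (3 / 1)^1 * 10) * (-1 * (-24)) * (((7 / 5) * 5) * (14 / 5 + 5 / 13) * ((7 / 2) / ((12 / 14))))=-7723331 / 26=-297051.19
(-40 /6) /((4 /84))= -140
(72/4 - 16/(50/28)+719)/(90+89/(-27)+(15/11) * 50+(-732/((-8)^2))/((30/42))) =86491152/16498115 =5.24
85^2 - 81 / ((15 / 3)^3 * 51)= 15353098 / 2125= 7224.99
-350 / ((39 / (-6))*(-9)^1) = -700 / 117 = -5.98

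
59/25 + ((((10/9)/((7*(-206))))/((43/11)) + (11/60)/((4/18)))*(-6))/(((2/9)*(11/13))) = -148558379/6200600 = -23.96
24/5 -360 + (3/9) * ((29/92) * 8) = -122254/345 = -354.36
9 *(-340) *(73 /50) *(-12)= 268056 /5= 53611.20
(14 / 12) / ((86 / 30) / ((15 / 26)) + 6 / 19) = 9975 / 45184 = 0.22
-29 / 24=-1.21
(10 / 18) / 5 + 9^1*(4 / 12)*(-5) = -14.89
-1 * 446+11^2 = -325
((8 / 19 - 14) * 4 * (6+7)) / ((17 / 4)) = -166.14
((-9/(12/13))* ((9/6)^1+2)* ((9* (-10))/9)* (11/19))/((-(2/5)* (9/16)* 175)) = -286/57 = -5.02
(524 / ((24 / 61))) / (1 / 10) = 39955 / 3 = 13318.33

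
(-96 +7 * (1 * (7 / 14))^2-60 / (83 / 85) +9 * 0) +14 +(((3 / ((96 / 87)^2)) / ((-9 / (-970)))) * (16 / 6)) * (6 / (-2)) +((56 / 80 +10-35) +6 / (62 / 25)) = -2287.98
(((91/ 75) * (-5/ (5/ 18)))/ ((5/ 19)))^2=107619876/ 15625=6887.67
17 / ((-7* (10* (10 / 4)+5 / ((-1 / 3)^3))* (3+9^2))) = 17 / 64680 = 0.00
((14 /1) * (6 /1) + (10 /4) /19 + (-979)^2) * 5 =182119775 /38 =4792625.66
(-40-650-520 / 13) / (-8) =365 / 4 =91.25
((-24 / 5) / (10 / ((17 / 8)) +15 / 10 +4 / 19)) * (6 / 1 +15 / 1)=-325584 / 20725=-15.71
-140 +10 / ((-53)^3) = -20842790 / 148877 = -140.00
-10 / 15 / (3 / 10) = -20 / 9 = -2.22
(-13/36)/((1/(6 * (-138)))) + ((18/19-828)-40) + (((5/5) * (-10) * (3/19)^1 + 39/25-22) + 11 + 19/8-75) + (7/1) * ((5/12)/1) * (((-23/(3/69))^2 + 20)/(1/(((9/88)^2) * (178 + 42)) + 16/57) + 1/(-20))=35781992695243/31372800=1140541.89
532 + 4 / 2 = 534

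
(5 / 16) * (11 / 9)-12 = -1673 / 144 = -11.62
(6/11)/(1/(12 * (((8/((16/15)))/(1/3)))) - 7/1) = -1620/20779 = -0.08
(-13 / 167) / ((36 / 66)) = -143 / 1002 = -0.14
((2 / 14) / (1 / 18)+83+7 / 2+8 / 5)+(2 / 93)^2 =54895483 / 605430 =90.67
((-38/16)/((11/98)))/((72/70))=-32585/1584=-20.57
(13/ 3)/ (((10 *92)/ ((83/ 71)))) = 1079/ 195960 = 0.01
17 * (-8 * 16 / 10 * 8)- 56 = -1796.80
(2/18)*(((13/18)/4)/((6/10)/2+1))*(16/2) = 10/81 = 0.12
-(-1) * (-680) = -680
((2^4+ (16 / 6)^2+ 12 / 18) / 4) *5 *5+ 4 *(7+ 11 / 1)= 3971 / 18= 220.61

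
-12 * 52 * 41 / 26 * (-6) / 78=984 / 13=75.69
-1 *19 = -19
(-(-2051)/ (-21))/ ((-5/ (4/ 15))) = 1172/ 225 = 5.21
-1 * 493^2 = -243049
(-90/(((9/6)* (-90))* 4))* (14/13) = 7/39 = 0.18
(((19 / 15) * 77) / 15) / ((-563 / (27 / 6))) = -1463 / 28150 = -0.05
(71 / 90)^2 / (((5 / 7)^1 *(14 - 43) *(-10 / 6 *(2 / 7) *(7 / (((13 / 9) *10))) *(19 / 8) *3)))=917462 / 50209875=0.02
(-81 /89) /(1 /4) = -324 /89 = -3.64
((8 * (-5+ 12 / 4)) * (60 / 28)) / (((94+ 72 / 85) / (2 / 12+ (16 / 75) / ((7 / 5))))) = -22780 / 197519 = -0.12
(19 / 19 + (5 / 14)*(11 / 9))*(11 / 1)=1991 / 126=15.80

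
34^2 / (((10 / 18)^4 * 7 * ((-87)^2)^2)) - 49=-151623270739 / 3094354375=-49.00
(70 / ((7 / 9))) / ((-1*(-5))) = 18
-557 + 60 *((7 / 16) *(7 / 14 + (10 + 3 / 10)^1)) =-547 / 2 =-273.50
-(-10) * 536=5360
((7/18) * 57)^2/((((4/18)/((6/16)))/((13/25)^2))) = 8968323/40000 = 224.21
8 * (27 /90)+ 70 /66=571 /165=3.46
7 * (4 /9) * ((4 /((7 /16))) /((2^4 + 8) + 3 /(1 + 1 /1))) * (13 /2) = 3328 /459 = 7.25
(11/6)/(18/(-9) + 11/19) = -209/162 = -1.29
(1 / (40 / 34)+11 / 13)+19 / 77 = 38897 / 20020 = 1.94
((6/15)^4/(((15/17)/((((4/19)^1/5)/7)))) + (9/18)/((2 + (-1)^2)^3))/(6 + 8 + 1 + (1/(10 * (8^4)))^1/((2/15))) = 17184432128/13789608328125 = 0.00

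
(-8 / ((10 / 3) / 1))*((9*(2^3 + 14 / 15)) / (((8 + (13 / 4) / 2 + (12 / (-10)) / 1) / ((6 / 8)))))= -28944 / 1685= -17.18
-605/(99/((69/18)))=-1265/54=-23.43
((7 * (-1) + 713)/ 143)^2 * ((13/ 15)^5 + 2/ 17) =3903118236716/ 263983809375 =14.79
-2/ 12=-1/ 6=-0.17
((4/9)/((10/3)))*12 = 1.60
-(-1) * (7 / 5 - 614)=-3063 / 5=-612.60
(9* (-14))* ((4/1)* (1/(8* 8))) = -63/8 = -7.88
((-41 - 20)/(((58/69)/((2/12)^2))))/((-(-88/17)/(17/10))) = -405467/612480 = -0.66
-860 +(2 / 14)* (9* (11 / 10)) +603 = -17891 / 70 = -255.59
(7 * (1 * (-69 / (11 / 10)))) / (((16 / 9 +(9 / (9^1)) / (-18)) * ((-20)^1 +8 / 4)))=4830 / 341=14.16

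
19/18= 1.06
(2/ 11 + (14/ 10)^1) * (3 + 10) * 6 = 6786/ 55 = 123.38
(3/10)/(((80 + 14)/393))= 1.25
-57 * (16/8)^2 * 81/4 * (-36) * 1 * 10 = 1662120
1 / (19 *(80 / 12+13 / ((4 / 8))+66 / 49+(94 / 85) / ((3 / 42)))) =12495 / 11750588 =0.00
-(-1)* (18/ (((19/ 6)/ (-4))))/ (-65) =432/ 1235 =0.35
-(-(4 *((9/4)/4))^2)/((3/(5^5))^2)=87890625/16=5493164.06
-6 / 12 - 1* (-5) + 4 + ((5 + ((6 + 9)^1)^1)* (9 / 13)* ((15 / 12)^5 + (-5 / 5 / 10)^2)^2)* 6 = 167687123347 / 212992000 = 787.29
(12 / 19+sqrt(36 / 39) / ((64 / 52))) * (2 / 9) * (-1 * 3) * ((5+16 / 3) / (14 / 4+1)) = -31 * sqrt(39) / 162 -496 / 513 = -2.16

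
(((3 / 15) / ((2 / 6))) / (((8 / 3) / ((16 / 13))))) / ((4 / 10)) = 9 / 13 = 0.69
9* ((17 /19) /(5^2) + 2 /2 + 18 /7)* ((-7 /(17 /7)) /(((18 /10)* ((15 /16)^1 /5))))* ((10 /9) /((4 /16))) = -3582208 /2907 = -1232.27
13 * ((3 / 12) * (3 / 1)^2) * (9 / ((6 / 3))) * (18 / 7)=9477 / 28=338.46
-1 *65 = -65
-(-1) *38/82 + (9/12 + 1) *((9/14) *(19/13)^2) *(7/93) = 1107149/1718392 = 0.64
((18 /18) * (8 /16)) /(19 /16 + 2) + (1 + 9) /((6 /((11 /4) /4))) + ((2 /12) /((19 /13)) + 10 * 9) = 91.42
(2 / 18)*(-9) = -1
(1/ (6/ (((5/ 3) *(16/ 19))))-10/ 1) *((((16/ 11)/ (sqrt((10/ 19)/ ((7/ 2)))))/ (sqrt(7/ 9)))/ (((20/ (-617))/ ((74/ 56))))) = 3812443 *sqrt(95)/ 21945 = 1693.28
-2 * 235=-470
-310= -310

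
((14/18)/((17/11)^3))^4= 7535366532507121/3822584498464461921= 0.00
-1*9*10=-90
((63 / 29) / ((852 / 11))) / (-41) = -231 / 337676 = -0.00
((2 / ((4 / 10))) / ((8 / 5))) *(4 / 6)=25 / 12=2.08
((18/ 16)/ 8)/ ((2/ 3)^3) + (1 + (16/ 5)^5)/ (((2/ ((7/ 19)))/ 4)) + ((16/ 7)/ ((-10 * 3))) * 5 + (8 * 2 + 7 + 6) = 176883838753/ 638400000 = 277.07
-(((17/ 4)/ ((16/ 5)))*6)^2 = -65025/ 1024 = -63.50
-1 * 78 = -78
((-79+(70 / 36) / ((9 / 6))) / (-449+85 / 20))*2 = 16784 / 48033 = 0.35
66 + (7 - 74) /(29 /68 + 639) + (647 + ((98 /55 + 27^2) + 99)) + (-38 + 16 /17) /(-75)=62737214343 /40654735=1543.17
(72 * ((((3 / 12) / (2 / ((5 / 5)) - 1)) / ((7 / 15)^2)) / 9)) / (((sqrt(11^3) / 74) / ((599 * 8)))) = 89263.92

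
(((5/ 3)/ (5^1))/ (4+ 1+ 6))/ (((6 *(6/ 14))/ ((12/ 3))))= 0.05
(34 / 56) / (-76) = -17 / 2128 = -0.01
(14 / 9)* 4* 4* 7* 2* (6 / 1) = 2090.67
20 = 20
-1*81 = -81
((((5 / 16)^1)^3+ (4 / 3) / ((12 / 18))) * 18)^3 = 419399233848477 / 8589934592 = 48824.50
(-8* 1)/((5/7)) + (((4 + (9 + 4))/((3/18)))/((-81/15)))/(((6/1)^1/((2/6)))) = -4961/405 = -12.25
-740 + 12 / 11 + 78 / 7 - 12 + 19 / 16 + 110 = -774409 / 1232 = -628.58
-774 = -774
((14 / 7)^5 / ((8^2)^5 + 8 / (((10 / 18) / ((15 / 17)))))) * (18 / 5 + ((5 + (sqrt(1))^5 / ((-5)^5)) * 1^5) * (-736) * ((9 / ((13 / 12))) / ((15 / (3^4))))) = -2280116335032 / 463470597484375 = -0.00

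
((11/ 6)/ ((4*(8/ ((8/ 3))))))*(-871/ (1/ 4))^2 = 16690102/ 9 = 1854455.78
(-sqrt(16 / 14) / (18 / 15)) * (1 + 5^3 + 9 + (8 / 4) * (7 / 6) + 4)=-2120 * sqrt(14) / 63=-125.91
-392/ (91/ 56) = -3136/ 13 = -241.23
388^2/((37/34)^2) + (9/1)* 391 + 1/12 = 2146157869/16428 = 130640.24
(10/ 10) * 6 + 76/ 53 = 394/ 53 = 7.43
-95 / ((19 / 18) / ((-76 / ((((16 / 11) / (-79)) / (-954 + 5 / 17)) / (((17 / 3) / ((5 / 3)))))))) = 2409235587 / 2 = 1204617793.50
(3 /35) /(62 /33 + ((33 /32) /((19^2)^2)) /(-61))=0.05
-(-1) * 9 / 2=9 / 2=4.50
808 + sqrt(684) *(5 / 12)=5 *sqrt(19) / 2 + 808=818.90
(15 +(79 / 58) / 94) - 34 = -103509 / 5452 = -18.99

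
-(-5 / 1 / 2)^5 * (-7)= -21875 / 32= -683.59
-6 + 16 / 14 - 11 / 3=-179 / 21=-8.52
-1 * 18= -18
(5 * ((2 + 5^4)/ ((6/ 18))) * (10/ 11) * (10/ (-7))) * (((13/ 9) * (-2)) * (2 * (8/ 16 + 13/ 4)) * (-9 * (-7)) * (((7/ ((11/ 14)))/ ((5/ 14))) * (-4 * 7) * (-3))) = 34935859636.36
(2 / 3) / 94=1 / 141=0.01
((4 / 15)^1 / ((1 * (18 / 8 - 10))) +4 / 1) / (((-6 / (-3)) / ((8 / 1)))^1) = 7376 / 465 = 15.86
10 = 10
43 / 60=0.72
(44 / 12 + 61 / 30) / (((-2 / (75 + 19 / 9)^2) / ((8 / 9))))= -18302168 / 1215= -15063.51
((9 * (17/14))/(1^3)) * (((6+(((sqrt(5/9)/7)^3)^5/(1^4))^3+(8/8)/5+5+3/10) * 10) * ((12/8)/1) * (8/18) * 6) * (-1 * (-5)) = 25135.71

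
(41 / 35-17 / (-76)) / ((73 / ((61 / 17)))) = 226371 / 3301060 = 0.07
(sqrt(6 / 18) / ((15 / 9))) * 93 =93 * sqrt(3) / 5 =32.22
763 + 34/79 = 60311/79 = 763.43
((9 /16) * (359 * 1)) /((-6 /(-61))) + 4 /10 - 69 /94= 15436283 /7520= 2052.70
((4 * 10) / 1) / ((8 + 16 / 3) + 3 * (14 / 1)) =60 / 83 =0.72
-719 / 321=-2.24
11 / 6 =1.83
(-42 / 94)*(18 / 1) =-378 / 47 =-8.04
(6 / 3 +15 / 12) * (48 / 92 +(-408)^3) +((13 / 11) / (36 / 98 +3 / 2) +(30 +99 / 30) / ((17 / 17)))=-102196351423703 / 462990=-220731228.37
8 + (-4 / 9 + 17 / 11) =901 / 99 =9.10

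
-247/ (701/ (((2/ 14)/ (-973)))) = 0.00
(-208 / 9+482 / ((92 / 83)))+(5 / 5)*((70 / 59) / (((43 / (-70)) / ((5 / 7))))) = 431005483 / 1050318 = 410.36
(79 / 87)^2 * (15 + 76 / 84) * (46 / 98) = 47943362 / 7788501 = 6.16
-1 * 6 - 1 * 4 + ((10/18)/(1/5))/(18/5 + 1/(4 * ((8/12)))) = -13310/1431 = -9.30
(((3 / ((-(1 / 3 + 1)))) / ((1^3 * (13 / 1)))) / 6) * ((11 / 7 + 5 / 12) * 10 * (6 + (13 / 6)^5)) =-49855345 / 1617408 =-30.82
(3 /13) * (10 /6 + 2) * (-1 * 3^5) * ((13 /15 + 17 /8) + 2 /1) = -533709 /520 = -1026.36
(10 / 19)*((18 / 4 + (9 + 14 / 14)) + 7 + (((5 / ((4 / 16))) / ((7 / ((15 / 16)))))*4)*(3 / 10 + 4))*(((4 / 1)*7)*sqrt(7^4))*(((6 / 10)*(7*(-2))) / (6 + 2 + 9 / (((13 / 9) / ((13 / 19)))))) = -7787472 / 233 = -33422.63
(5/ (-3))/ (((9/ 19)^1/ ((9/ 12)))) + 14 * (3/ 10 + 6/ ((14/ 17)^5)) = 193030057/ 864360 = 223.32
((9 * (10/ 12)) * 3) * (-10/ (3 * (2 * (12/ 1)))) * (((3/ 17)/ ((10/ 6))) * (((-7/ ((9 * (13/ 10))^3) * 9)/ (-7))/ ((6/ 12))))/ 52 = -625/ 8739666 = -0.00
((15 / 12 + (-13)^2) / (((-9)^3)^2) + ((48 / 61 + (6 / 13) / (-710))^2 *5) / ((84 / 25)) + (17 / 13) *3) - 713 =-5567423858077483739 / 7861852827932922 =-708.16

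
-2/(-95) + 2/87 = 364/8265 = 0.04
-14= -14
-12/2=-6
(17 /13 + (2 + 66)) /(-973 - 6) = -901 /12727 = -0.07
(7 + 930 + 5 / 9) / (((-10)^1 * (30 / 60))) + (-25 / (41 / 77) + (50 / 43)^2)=-795233467 / 3411405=-233.11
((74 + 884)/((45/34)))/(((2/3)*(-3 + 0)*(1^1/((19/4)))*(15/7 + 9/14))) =-1083019/1755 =-617.10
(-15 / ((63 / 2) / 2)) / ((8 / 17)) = -85 / 42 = -2.02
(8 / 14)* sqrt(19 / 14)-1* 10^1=-9.33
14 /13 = 1.08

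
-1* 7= -7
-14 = -14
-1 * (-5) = 5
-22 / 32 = -11 / 16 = -0.69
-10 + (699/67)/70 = -46201/4690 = -9.85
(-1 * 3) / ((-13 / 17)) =51 / 13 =3.92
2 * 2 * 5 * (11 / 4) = 55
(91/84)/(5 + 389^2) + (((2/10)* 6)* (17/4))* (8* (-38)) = -14076949759/9079560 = -1550.40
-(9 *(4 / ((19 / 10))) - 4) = -284 / 19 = -14.95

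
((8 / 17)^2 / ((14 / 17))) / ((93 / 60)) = 640 / 3689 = 0.17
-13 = -13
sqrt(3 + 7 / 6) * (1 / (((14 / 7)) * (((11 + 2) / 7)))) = 0.55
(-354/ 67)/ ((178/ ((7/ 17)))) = -1239/ 101371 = -0.01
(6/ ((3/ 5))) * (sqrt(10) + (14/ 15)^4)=76832/ 10125 + 10 * sqrt(10)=39.21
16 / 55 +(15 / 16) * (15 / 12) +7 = 29789 / 3520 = 8.46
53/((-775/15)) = -159/155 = -1.03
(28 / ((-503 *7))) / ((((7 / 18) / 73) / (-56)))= 42048 / 503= 83.59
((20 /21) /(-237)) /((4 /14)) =-10 /711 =-0.01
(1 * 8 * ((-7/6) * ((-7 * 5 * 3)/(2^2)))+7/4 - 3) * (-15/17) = -14625/68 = -215.07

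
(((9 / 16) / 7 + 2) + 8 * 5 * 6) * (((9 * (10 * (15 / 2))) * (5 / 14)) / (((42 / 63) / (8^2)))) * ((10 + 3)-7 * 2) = -274519125 / 49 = -5602431.12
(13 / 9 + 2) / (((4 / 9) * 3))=31 / 12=2.58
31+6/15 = 157/5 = 31.40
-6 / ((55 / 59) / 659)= -233286 / 55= -4241.56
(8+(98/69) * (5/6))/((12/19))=14.54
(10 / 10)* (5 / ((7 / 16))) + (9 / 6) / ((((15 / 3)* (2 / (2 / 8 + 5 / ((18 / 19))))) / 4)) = 6193 / 420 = 14.75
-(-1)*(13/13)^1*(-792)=-792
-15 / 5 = -3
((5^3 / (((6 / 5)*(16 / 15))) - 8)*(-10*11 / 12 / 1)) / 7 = -157795 / 1344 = -117.41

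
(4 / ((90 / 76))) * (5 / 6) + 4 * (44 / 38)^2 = 79708 / 9747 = 8.18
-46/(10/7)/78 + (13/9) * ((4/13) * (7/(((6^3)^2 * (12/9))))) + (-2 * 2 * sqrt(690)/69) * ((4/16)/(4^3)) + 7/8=4205327/9097920-sqrt(690)/4416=0.46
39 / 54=13 / 18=0.72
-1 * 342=-342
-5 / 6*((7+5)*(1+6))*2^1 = -140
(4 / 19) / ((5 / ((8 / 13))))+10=12382 / 1235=10.03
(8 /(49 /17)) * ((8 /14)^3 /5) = 8704 /84035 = 0.10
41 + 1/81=3322/81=41.01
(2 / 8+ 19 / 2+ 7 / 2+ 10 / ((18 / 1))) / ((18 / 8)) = 497 / 81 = 6.14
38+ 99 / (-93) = 1145 / 31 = 36.94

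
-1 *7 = -7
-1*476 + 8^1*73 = 108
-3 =-3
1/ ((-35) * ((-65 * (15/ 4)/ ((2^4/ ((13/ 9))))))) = 192/ 147875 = 0.00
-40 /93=-0.43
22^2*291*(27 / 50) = 76055.76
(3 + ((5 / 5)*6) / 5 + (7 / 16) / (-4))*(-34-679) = -933317 / 320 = -2916.62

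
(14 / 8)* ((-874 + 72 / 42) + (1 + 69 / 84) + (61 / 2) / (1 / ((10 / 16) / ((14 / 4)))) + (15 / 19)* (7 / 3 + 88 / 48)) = -916879 / 608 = -1508.02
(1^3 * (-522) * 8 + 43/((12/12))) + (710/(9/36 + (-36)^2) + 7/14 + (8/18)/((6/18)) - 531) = -29004593/6222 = -4661.62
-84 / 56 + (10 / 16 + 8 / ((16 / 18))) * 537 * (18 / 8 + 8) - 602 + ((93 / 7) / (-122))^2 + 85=306078861085 / 5834528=52459.92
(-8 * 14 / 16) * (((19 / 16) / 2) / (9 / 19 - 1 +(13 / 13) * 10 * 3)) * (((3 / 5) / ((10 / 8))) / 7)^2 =-3249 / 4900000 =-0.00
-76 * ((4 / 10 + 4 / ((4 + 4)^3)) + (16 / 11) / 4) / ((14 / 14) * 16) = -103189 / 28160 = -3.66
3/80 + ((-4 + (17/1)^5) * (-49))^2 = 387229926592256723/80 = 4840374082403209.04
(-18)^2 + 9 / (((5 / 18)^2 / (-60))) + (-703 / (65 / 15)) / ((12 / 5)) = -6742.00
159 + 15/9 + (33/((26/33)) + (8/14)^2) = 775399/3822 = 202.88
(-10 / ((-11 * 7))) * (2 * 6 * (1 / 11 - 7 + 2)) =-7.65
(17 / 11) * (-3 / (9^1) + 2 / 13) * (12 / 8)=-119 / 286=-0.42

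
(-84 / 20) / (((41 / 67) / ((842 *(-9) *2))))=21324492 / 205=104021.91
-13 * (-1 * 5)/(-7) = -65/7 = -9.29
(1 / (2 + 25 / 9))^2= 81 / 1849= 0.04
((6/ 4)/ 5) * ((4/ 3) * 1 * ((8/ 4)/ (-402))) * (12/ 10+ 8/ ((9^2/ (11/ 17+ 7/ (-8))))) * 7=-1694/ 103275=-0.02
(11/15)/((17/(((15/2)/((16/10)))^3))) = 309375/69632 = 4.44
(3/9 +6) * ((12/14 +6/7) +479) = 3044.52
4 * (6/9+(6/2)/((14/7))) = 26/3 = 8.67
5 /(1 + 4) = 1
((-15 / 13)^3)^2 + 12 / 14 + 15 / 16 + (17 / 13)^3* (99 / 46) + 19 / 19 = 123931613375 / 12433859984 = 9.97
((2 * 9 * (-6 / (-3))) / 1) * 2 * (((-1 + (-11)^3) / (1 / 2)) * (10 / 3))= -639360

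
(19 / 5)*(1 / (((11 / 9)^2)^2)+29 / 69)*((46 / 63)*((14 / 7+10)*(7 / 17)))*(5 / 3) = 133349296 / 6720219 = 19.84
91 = 91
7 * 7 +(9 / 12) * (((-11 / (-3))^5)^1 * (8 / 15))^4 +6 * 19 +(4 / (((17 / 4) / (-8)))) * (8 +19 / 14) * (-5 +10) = 11708055619.25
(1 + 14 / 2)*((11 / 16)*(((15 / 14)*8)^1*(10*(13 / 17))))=42900 / 119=360.50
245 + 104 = 349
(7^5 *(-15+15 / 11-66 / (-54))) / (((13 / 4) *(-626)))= 41311606 / 402831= 102.55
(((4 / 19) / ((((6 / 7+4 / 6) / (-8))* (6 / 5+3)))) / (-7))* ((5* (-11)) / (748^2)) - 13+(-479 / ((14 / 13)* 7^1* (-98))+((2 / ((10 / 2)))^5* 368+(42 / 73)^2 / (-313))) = -103825625437685080343 / 12094734827178850000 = -8.58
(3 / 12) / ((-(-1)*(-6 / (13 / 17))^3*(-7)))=2197 / 29713824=0.00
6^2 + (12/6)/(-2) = 35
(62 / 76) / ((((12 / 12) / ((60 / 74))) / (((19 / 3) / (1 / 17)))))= 2635 / 37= 71.22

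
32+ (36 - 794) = -726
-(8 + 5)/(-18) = 13/18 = 0.72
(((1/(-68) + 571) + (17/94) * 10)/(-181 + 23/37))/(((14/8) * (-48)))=0.04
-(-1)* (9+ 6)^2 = 225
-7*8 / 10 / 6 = -0.93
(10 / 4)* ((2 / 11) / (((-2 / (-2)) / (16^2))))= 1280 / 11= 116.36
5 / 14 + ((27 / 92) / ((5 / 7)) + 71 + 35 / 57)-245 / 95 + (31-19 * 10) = -16371199 / 183540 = -89.20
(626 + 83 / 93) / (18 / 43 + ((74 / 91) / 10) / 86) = 2281318130 / 1526781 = 1494.20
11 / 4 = 2.75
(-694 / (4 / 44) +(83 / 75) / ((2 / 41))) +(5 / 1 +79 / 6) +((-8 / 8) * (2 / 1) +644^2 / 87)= -2828.07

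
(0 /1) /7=0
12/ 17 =0.71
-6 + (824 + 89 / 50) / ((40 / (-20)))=-41889 / 100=-418.89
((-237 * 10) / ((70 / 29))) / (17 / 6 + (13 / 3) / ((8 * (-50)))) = -2749200 / 7903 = -347.87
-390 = -390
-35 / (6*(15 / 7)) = -49 / 18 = -2.72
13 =13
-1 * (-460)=460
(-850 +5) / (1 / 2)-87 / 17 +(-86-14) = -30517 / 17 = -1795.12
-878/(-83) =878/83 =10.58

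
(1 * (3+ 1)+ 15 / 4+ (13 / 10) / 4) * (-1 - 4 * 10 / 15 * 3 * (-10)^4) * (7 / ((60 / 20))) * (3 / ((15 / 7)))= -422058609 / 200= -2110293.04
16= 16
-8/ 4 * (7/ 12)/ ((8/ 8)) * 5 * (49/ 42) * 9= -245/ 4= -61.25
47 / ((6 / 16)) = 376 / 3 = 125.33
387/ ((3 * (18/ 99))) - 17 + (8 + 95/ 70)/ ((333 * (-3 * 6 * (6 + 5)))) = 639229999/ 923076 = 692.50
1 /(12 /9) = 3 /4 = 0.75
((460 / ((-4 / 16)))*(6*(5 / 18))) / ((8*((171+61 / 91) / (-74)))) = 3872050 / 23433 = 165.24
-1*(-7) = 7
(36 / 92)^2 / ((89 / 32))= 2592 / 47081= 0.06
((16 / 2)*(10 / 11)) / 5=1.45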